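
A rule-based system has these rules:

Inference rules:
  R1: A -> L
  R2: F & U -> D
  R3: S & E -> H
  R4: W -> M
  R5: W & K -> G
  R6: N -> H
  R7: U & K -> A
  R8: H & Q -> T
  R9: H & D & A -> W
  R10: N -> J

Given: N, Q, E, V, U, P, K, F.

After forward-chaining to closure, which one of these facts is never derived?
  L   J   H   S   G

Round 1 fires R2, R6, R7, R10, giving D, H, A, J.
Round 2 fires R1, R8, R9, giving L, T, W.
Round 3 fires R4, R5, giving M, G.
Derived: G (round 3), J (round 1), L (round 2), H (round 1). S never appears in any round.

S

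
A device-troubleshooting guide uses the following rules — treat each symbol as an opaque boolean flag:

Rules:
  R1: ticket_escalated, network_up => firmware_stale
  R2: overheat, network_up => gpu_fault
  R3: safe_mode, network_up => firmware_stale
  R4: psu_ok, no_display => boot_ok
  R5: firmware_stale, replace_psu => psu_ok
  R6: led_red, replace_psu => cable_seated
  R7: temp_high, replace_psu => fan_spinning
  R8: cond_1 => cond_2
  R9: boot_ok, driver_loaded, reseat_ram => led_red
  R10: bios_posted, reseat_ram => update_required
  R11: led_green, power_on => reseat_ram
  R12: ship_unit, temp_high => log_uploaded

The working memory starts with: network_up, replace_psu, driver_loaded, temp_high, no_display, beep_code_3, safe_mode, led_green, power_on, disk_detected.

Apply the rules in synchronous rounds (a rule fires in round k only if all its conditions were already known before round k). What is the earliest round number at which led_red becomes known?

4

[1] R3 [safe_mode, network_up => firmware_stale]; R7 [temp_high, replace_psu => fan_spinning]; R11 [led_green, power_on => reseat_ram]. ⇒ new: firmware_stale, fan_spinning, reseat_ram.
[2] R5 [firmware_stale, replace_psu => psu_ok]. ⇒ new: psu_ok.
[3] R4 [psu_ok, no_display => boot_ok]. ⇒ new: boot_ok.
[4] R9 [boot_ok, driver_loaded, reseat_ram => led_red]. ⇒ new: led_red.
led_red first appears in round 4.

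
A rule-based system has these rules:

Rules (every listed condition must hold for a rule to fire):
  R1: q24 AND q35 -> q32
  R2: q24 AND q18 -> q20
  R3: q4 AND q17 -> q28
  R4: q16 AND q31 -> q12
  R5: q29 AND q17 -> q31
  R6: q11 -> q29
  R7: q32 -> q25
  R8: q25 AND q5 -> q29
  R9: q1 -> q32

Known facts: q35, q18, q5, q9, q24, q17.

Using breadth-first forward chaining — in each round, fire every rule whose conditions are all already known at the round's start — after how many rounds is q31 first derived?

Round 1: R1 [q24 AND q35 -> q32]; R2 [q24 AND q18 -> q20]. New: q32, q20.
Round 2: R7 [q32 -> q25]. New: q25.
Round 3: R8 [q25 AND q5 -> q29]. New: q29.
Round 4: R5 [q29 AND q17 -> q31]. New: q31.
q31 first appears in round 4.

4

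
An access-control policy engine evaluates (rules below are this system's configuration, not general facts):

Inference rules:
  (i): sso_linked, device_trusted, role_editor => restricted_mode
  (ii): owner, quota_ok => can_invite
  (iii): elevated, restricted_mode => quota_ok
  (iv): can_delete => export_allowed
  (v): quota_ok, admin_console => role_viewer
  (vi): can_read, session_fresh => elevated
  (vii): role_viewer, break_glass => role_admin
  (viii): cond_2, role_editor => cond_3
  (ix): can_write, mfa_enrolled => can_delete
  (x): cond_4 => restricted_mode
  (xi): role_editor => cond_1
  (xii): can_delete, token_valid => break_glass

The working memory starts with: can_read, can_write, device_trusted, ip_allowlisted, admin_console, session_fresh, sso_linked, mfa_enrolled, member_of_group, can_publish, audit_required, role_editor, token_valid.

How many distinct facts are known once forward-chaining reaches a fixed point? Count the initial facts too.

22

Round 1 — (i), (vi), (ix), (xi), derive restricted_mode, elevated, can_delete, cond_1.
Round 2 — (iii), (iv), (xii), derive quota_ok, export_allowed, break_glass.
Round 3 — (v), derive role_viewer.
Round 4 — (vii), derive role_admin.
Closure: {admin_console, audit_required, break_glass, can_delete, can_publish, can_read, can_write, cond_1, device_trusted, elevated, export_allowed, ip_allowlisted, member_of_group, mfa_enrolled, quota_ok, restricted_mode, role_admin, role_editor, role_viewer, session_fresh, sso_linked, token_valid} — 22 facts.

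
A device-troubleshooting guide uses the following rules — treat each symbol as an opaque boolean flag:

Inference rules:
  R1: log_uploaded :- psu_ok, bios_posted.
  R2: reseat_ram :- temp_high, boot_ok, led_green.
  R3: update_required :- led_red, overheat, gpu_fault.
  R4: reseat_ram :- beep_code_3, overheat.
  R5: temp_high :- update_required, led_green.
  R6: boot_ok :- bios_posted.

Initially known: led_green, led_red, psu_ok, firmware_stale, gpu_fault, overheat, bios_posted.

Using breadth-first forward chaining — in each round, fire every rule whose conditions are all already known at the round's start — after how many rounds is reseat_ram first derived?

Round 1: R1 [log_uploaded :- psu_ok, bios_posted.]; R3 [update_required :- led_red, overheat, gpu_fault.]; R6 [boot_ok :- bios_posted.]. New: log_uploaded, update_required, boot_ok.
Round 2: R5 [temp_high :- update_required, led_green.]. New: temp_high.
Round 3: R2 [reseat_ram :- temp_high, boot_ok, led_green.]. New: reseat_ram.
reseat_ram first appears in round 3.

3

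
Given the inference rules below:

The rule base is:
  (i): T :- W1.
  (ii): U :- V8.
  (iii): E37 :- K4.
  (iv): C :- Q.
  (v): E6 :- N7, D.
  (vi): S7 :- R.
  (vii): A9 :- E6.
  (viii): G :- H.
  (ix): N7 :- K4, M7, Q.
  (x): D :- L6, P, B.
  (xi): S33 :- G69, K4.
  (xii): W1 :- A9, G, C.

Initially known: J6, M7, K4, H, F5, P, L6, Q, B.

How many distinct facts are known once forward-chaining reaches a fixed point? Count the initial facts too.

18

Round 1: (iii) [E37 :- K4.]; (iv) [C :- Q.]; (viii) [G :- H.]; (ix) [N7 :- K4, M7, Q.]; (x) [D :- L6, P, B.]. New: E37, C, G, N7, D.
Round 2: (v) [E6 :- N7, D.]. New: E6.
Round 3: (vii) [A9 :- E6.]. New: A9.
Round 4: (xii) [W1 :- A9, G, C.]. New: W1.
Round 5: (i) [T :- W1.]. New: T.
Closure: {A9, B, C, D, E37, E6, F5, G, H, J6, K4, L6, M7, N7, P, Q, T, W1} — 18 facts.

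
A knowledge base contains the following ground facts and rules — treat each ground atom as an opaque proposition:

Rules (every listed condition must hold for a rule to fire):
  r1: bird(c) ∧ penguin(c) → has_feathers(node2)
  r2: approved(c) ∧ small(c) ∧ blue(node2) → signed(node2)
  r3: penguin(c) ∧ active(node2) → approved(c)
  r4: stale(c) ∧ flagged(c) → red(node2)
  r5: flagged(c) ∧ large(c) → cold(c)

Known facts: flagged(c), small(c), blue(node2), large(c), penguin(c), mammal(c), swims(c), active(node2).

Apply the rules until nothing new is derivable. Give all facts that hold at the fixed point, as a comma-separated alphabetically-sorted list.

Round 1 — r3, r5, derive approved(c), cold(c).
Round 2 — r2, derive signed(node2).

active(node2), approved(c), blue(node2), cold(c), flagged(c), large(c), mammal(c), penguin(c), signed(node2), small(c), swims(c)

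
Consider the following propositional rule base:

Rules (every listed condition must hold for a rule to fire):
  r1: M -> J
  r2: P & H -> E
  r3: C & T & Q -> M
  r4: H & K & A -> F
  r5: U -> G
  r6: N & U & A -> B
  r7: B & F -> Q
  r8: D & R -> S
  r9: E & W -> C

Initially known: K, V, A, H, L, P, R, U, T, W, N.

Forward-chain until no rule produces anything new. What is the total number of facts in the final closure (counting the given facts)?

Round 1 — r2, r4, r5, r6, derive E, F, G, B.
Round 2 — r7, r9, derive Q, C.
Round 3 — r3, derive M.
Round 4 — r1, derive J.
Closure: {A, B, C, E, F, G, H, J, K, L, M, N, P, Q, R, T, U, V, W} — 19 facts.

19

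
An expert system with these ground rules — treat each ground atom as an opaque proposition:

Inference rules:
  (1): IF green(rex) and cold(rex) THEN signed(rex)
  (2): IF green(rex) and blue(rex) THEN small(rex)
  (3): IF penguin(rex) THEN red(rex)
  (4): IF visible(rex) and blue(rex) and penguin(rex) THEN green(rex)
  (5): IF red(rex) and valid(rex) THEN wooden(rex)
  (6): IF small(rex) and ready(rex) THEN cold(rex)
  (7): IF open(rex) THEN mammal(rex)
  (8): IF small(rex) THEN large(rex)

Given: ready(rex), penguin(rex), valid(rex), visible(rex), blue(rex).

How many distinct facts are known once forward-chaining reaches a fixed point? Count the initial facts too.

Round 1: (3) [IF penguin(rex) THEN red(rex)]; (4) [IF visible(rex) and blue(rex) and penguin(rex) THEN green(rex)]. New: red(rex), green(rex).
Round 2: (2) [IF green(rex) and blue(rex) THEN small(rex)]; (5) [IF red(rex) and valid(rex) THEN wooden(rex)]. New: small(rex), wooden(rex).
Round 3: (6) [IF small(rex) and ready(rex) THEN cold(rex)]; (8) [IF small(rex) THEN large(rex)]. New: cold(rex), large(rex).
Round 4: (1) [IF green(rex) and cold(rex) THEN signed(rex)]. New: signed(rex).
Closure: {blue(rex), cold(rex), green(rex), large(rex), penguin(rex), ready(rex), red(rex), signed(rex), small(rex), valid(rex), visible(rex), wooden(rex)} — 12 facts.

12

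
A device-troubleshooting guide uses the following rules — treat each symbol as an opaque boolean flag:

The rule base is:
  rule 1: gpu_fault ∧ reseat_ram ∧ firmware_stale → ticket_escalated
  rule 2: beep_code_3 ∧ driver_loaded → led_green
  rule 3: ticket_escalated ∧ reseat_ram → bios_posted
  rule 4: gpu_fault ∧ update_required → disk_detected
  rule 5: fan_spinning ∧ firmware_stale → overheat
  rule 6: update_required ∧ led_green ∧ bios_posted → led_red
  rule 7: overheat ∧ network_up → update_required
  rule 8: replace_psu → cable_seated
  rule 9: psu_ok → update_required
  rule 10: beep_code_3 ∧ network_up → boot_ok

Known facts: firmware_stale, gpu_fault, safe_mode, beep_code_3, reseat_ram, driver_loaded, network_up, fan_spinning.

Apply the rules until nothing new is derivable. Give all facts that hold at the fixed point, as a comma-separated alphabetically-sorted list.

beep_code_3, bios_posted, boot_ok, disk_detected, driver_loaded, fan_spinning, firmware_stale, gpu_fault, led_green, led_red, network_up, overheat, reseat_ram, safe_mode, ticket_escalated, update_required

Round 1: rule 1 [gpu_fault ∧ reseat_ram ∧ firmware_stale → ticket_escalated]; rule 2 [beep_code_3 ∧ driver_loaded → led_green]; rule 5 [fan_spinning ∧ firmware_stale → overheat]; rule 10 [beep_code_3 ∧ network_up → boot_ok]. Adds ticket_escalated, led_green, overheat, boot_ok.
Round 2: rule 3 [ticket_escalated ∧ reseat_ram → bios_posted]; rule 7 [overheat ∧ network_up → update_required]. Adds bios_posted, update_required.
Round 3: rule 4 [gpu_fault ∧ update_required → disk_detected]; rule 6 [update_required ∧ led_green ∧ bios_posted → led_red]. Adds disk_detected, led_red.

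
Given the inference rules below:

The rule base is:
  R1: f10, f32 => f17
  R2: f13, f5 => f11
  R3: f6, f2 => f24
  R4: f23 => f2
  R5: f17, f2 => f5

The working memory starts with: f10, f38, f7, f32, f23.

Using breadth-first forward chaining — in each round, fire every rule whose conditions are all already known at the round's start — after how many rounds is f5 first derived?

2

Round 1 — R1, R4, derive f17, f2.
Round 2 — R5, derive f5.
f5 first appears in round 2.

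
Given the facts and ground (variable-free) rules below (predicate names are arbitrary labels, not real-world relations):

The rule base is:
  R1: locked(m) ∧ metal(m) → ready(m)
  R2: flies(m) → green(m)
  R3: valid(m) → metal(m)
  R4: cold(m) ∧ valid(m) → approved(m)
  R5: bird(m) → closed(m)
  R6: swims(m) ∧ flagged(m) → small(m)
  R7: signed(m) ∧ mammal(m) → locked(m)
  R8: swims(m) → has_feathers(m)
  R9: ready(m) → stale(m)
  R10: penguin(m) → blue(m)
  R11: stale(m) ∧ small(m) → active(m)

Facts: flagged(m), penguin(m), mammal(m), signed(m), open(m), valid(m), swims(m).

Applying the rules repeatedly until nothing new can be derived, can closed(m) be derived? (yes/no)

Round 1: R3 [valid(m) → metal(m)]; R6 [swims(m) ∧ flagged(m) → small(m)]; R7 [signed(m) ∧ mammal(m) → locked(m)]; R8 [swims(m) → has_feathers(m)]; R10 [penguin(m) → blue(m)]. New: metal(m), small(m), locked(m), has_feathers(m), blue(m).
Round 2: R1 [locked(m) ∧ metal(m) → ready(m)]. New: ready(m).
Round 3: R9 [ready(m) → stale(m)]. New: stale(m).
Round 4: R11 [stale(m) ∧ small(m) → active(m)]. New: active(m).
Fixed point reached. closed(m) is concluded only by R5; R5 needs bird(m) (never derived).

no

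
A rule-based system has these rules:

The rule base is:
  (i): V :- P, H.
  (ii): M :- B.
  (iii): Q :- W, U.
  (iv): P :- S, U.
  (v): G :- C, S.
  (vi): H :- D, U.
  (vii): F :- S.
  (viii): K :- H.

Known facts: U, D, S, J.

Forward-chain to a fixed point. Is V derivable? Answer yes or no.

Round 1 fires (iv), (vi), (vii), giving P, H, F.
Round 2 fires (i), (viii), giving V, K.
V appears in round 2, so it is derivable.

yes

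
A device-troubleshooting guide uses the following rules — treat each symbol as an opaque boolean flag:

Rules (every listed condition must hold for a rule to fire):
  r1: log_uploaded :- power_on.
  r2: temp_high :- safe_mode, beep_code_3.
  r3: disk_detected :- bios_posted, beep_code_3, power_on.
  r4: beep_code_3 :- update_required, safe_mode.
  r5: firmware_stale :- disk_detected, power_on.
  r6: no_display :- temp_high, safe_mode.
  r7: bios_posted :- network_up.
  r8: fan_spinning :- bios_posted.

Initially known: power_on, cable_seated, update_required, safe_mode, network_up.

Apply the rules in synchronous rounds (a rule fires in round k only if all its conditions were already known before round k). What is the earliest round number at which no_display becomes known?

Round 1 fires r1, r4, r7, giving log_uploaded, beep_code_3, bios_posted.
Round 2 fires r2, r3, r8, giving temp_high, disk_detected, fan_spinning.
Round 3 fires r5, r6, giving firmware_stale, no_display.
no_display first appears in round 3.

3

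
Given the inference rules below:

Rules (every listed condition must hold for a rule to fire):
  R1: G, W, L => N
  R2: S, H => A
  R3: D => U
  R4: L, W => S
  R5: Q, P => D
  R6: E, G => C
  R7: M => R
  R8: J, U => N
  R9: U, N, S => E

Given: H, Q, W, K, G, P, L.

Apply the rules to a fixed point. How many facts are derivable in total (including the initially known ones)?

14

Round 1: R1 [G, W, L => N]; R4 [L, W => S]; R5 [Q, P => D]. Adds N, S, D.
Round 2: R2 [S, H => A]; R3 [D => U]. Adds A, U.
Round 3: R9 [U, N, S => E]. Adds E.
Round 4: R6 [E, G => C]. Adds C.
Closure: {A, C, D, E, G, H, K, L, N, P, Q, S, U, W} — 14 facts.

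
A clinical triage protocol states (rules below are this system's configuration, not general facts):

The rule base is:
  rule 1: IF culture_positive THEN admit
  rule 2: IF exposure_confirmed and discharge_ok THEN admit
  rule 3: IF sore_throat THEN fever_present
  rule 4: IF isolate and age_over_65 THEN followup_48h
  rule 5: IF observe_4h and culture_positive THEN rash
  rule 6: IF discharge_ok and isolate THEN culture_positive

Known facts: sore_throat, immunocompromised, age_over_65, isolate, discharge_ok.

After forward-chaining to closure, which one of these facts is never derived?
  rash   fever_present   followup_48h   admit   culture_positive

[1] rule 3 [IF sore_throat THEN fever_present]; rule 4 [IF isolate and age_over_65 THEN followup_48h]; rule 6 [IF discharge_ok and isolate THEN culture_positive]. ⇒ new: fever_present, followup_48h, culture_positive.
[2] rule 1 [IF culture_positive THEN admit]. ⇒ new: admit.
Derived: culture_positive (round 1), fever_present (round 1), followup_48h (round 1), admit (round 2). rash never appears in any round.

rash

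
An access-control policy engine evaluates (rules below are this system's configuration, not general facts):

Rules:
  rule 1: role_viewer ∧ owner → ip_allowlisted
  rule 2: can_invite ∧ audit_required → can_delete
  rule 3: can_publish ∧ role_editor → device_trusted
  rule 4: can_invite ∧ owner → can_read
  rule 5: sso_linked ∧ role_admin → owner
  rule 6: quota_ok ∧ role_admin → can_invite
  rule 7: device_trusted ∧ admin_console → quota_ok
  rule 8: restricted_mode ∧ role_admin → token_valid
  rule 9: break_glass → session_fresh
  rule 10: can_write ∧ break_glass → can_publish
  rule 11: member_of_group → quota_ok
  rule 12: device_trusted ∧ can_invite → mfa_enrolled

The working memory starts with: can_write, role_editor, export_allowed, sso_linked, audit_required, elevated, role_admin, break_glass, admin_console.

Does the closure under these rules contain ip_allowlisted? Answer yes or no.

Round 1: rule 5 [sso_linked ∧ role_admin → owner]; rule 9 [break_glass → session_fresh]; rule 10 [can_write ∧ break_glass → can_publish]. Adds owner, session_fresh, can_publish.
Round 2: rule 3 [can_publish ∧ role_editor → device_trusted]. Adds device_trusted.
Round 3: rule 7 [device_trusted ∧ admin_console → quota_ok]. Adds quota_ok.
Round 4: rule 6 [quota_ok ∧ role_admin → can_invite]. Adds can_invite.
Round 5: rule 2 [can_invite ∧ audit_required → can_delete]; rule 4 [can_invite ∧ owner → can_read]; rule 12 [device_trusted ∧ can_invite → mfa_enrolled]. Adds can_delete, can_read, mfa_enrolled.
Fixed point reached. ip_allowlisted is concluded only by rule 1; rule 1 needs role_viewer (never derived).

no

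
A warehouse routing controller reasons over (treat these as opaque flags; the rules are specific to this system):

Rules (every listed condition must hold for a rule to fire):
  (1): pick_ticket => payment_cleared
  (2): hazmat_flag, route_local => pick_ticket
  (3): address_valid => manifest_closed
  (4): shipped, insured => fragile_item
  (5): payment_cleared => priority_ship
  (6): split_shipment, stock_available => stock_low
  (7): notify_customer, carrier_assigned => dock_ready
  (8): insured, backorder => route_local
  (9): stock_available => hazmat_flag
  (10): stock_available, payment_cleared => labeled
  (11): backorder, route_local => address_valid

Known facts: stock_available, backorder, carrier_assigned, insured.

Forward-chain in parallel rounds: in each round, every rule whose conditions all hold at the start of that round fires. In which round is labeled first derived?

4

Round 1 — (8), (9), derive route_local, hazmat_flag.
Round 2 — (2), (11), derive pick_ticket, address_valid.
Round 3 — (1), (3), derive payment_cleared, manifest_closed.
Round 4 — (5), (10), derive priority_ship, labeled.
labeled first appears in round 4.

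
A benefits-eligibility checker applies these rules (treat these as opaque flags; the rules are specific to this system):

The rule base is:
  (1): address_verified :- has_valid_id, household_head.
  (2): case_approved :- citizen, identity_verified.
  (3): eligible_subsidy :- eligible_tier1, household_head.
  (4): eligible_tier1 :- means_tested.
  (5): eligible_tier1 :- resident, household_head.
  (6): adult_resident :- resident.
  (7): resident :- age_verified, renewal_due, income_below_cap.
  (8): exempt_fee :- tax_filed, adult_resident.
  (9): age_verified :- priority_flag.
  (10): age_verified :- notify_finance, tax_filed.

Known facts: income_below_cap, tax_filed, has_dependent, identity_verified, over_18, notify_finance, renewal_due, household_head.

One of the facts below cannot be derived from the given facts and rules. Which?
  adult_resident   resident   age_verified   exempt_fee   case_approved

Round 1 fires (10), giving age_verified.
Round 2 fires (7), giving resident.
Round 3 fires (5), (6), giving eligible_tier1, adult_resident.
Round 4 fires (3), (8), giving eligible_subsidy, exempt_fee.
Derived: adult_resident (round 3), resident (round 2), exempt_fee (round 4), age_verified (round 1). case_approved never appears in any round.

case_approved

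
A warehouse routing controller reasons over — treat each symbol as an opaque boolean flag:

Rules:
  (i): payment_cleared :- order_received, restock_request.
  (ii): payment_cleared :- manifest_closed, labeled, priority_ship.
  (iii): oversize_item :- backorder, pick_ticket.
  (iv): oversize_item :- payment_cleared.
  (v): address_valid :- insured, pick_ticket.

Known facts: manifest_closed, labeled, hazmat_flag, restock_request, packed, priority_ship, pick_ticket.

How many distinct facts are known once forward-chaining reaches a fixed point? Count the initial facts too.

9

[1] (ii) [payment_cleared :- manifest_closed, labeled, priority_ship.]. ⇒ new: payment_cleared.
[2] (iv) [oversize_item :- payment_cleared.]. ⇒ new: oversize_item.
Closure: {hazmat_flag, labeled, manifest_closed, oversize_item, packed, payment_cleared, pick_ticket, priority_ship, restock_request} — 9 facts.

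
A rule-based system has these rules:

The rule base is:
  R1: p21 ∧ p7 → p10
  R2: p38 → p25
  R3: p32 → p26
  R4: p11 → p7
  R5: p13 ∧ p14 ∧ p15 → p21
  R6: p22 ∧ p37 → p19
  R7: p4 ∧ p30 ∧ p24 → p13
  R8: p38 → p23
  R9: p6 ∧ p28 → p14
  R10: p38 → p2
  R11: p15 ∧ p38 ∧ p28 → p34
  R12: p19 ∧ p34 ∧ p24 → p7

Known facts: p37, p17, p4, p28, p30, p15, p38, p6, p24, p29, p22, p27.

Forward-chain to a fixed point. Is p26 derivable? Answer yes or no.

no

[1] R2 [p38 → p25]; R6 [p22 ∧ p37 → p19]; R7 [p4 ∧ p30 ∧ p24 → p13]; R8 [p38 → p23]; R9 [p6 ∧ p28 → p14]; R10 [p38 → p2]; R11 [p15 ∧ p38 ∧ p28 → p34]. ⇒ new: p25, p19, p13, p23, p14, p2, p34.
[2] R5 [p13 ∧ p14 ∧ p15 → p21]; R12 [p19 ∧ p34 ∧ p24 → p7]. ⇒ new: p21, p7.
[3] R1 [p21 ∧ p7 → p10]. ⇒ new: p10.
Fixed point reached. p26 is concluded only by R3; R3 needs p32 (never derived).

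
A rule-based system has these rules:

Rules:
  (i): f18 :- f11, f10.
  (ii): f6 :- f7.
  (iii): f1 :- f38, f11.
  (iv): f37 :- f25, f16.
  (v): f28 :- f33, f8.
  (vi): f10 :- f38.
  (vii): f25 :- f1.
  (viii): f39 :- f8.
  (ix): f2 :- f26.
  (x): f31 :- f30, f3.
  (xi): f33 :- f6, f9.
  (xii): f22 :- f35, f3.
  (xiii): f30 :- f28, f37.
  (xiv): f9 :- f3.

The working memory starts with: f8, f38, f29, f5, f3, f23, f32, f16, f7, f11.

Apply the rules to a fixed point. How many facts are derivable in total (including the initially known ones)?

22

[1] (ii) [f6 :- f7.]; (iii) [f1 :- f38, f11.]; (vi) [f10 :- f38.]; (viii) [f39 :- f8.]; (xiv) [f9 :- f3.]. ⇒ new: f6, f1, f10, f39, f9.
[2] (i) [f18 :- f11, f10.]; (vii) [f25 :- f1.]; (xi) [f33 :- f6, f9.]. ⇒ new: f18, f25, f33.
[3] (iv) [f37 :- f25, f16.]; (v) [f28 :- f33, f8.]. ⇒ new: f37, f28.
[4] (xiii) [f30 :- f28, f37.]. ⇒ new: f30.
[5] (x) [f31 :- f30, f3.]. ⇒ new: f31.
Closure: {f1, f10, f11, f16, f18, f23, f25, f28, f29, f3, f30, f31, f32, f33, f37, f38, f39, f5, f6, f7, f8, f9} — 22 facts.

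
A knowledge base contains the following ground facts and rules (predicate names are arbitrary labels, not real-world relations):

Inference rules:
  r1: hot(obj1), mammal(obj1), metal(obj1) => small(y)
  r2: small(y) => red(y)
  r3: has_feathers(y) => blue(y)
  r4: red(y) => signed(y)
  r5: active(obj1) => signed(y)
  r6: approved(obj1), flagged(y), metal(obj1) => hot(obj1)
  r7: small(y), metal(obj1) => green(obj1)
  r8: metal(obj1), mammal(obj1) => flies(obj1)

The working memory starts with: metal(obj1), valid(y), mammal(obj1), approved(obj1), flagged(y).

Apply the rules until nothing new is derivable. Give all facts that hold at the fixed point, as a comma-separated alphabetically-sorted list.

Round 1: r6 [approved(obj1), flagged(y), metal(obj1) => hot(obj1)]; r8 [metal(obj1), mammal(obj1) => flies(obj1)]. New: hot(obj1), flies(obj1).
Round 2: r1 [hot(obj1), mammal(obj1), metal(obj1) => small(y)]. New: small(y).
Round 3: r2 [small(y) => red(y)]; r7 [small(y), metal(obj1) => green(obj1)]. New: red(y), green(obj1).
Round 4: r4 [red(y) => signed(y)]. New: signed(y).

approved(obj1), flagged(y), flies(obj1), green(obj1), hot(obj1), mammal(obj1), metal(obj1), red(y), signed(y), small(y), valid(y)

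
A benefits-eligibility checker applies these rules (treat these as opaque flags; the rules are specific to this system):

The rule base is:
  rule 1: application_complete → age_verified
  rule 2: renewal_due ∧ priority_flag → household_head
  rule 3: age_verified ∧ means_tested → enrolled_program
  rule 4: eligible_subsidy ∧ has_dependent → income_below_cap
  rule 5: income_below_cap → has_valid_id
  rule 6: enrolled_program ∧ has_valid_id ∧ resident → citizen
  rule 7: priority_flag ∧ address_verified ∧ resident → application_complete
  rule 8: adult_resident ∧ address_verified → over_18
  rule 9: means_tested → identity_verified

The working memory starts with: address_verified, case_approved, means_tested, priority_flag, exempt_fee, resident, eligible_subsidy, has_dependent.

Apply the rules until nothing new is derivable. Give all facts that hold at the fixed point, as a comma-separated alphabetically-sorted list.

address_verified, age_verified, application_complete, case_approved, citizen, eligible_subsidy, enrolled_program, exempt_fee, has_dependent, has_valid_id, identity_verified, income_below_cap, means_tested, priority_flag, resident

[1] rule 4 [eligible_subsidy ∧ has_dependent → income_below_cap]; rule 7 [priority_flag ∧ address_verified ∧ resident → application_complete]; rule 9 [means_tested → identity_verified]. ⇒ new: income_below_cap, application_complete, identity_verified.
[2] rule 1 [application_complete → age_verified]; rule 5 [income_below_cap → has_valid_id]. ⇒ new: age_verified, has_valid_id.
[3] rule 3 [age_verified ∧ means_tested → enrolled_program]. ⇒ new: enrolled_program.
[4] rule 6 [enrolled_program ∧ has_valid_id ∧ resident → citizen]. ⇒ new: citizen.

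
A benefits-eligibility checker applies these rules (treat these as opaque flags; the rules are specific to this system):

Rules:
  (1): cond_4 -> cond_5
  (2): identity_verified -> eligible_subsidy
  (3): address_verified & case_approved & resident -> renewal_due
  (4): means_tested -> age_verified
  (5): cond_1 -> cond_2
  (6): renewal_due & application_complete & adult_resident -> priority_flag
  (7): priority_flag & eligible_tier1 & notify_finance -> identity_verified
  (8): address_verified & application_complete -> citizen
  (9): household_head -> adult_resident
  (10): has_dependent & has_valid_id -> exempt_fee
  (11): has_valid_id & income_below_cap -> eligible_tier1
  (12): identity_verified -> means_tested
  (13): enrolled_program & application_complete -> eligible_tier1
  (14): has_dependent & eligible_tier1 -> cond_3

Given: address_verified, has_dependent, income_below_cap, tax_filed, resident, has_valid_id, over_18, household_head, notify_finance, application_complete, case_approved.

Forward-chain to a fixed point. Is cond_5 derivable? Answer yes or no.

Round 1: (3) [address_verified & case_approved & resident -> renewal_due]; (8) [address_verified & application_complete -> citizen]; (9) [household_head -> adult_resident]; (10) [has_dependent & has_valid_id -> exempt_fee]; (11) [has_valid_id & income_below_cap -> eligible_tier1]. New: renewal_due, citizen, adult_resident, exempt_fee, eligible_tier1.
Round 2: (6) [renewal_due & application_complete & adult_resident -> priority_flag]; (14) [has_dependent & eligible_tier1 -> cond_3]. New: priority_flag, cond_3.
Round 3: (7) [priority_flag & eligible_tier1 & notify_finance -> identity_verified]. New: identity_verified.
Round 4: (2) [identity_verified -> eligible_subsidy]; (12) [identity_verified -> means_tested]. New: eligible_subsidy, means_tested.
Round 5: (4) [means_tested -> age_verified]. New: age_verified.
Fixed point reached. cond_5 is concluded only by (1); (1) needs cond_4 (never derived).

no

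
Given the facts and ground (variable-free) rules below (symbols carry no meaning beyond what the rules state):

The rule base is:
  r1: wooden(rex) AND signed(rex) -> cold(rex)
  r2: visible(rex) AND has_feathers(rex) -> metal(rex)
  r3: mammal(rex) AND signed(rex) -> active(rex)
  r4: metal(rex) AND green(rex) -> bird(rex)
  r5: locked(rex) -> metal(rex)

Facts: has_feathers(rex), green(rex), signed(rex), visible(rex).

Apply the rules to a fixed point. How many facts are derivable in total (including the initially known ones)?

Round 1: r2 [visible(rex) AND has_feathers(rex) -> metal(rex)]. Adds metal(rex).
Round 2: r4 [metal(rex) AND green(rex) -> bird(rex)]. Adds bird(rex).
Closure: {bird(rex), green(rex), has_feathers(rex), metal(rex), signed(rex), visible(rex)} — 6 facts.

6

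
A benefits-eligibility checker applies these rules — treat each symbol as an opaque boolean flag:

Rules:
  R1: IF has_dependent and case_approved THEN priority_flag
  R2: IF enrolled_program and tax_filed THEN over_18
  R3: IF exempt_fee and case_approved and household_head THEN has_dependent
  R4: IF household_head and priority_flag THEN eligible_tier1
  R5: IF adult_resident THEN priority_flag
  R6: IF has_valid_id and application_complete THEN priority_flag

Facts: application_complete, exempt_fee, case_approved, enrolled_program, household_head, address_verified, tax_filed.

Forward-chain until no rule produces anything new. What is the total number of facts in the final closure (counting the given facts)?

Round 1: R2 [IF enrolled_program and tax_filed THEN over_18]; R3 [IF exempt_fee and case_approved and household_head THEN has_dependent]. New: over_18, has_dependent.
Round 2: R1 [IF has_dependent and case_approved THEN priority_flag]. New: priority_flag.
Round 3: R4 [IF household_head and priority_flag THEN eligible_tier1]. New: eligible_tier1.
Closure: {address_verified, application_complete, case_approved, eligible_tier1, enrolled_program, exempt_fee, has_dependent, household_head, over_18, priority_flag, tax_filed} — 11 facts.

11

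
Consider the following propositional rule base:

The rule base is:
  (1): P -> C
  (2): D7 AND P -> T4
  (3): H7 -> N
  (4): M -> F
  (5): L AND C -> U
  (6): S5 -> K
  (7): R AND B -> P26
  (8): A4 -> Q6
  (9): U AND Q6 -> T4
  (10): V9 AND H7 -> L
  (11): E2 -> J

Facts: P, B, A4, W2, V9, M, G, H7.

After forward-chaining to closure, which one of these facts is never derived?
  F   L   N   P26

P26

[1] (1) [P -> C]; (3) [H7 -> N]; (4) [M -> F]; (8) [A4 -> Q6]; (10) [V9 AND H7 -> L]. ⇒ new: C, N, F, Q6, L.
[2] (5) [L AND C -> U]. ⇒ new: U.
[3] (9) [U AND Q6 -> T4]. ⇒ new: T4.
Derived: F (round 1), N (round 1), L (round 1). P26 never appears in any round.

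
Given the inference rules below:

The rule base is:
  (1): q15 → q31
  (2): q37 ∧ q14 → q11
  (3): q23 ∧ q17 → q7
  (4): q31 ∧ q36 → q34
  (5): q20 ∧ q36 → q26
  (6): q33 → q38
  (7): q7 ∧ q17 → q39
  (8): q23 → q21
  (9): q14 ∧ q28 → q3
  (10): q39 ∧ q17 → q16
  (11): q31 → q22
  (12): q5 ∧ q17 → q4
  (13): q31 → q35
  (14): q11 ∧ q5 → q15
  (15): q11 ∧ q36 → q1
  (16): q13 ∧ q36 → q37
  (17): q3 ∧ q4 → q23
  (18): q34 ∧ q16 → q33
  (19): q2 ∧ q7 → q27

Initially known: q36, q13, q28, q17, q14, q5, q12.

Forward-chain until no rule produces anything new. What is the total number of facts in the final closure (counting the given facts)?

Round 1: (9) [q14 ∧ q28 → q3]; (12) [q5 ∧ q17 → q4]; (16) [q13 ∧ q36 → q37]. Adds q3, q4, q37.
Round 2: (2) [q37 ∧ q14 → q11]; (17) [q3 ∧ q4 → q23]. Adds q11, q23.
Round 3: (3) [q23 ∧ q17 → q7]; (8) [q23 → q21]; (14) [q11 ∧ q5 → q15]; (15) [q11 ∧ q36 → q1]. Adds q7, q21, q15, q1.
Round 4: (1) [q15 → q31]; (7) [q7 ∧ q17 → q39]. Adds q31, q39.
Round 5: (4) [q31 ∧ q36 → q34]; (10) [q39 ∧ q17 → q16]; (11) [q31 → q22]; (13) [q31 → q35]. Adds q34, q16, q22, q35.
Round 6: (18) [q34 ∧ q16 → q33]. Adds q33.
Round 7: (6) [q33 → q38]. Adds q38.
Closure: {q1, q11, q12, q13, q14, q15, q16, q17, q21, q22, q23, q28, q3, q31, q33, q34, q35, q36, q37, q38, q39, q4, q5, q7} — 24 facts.

24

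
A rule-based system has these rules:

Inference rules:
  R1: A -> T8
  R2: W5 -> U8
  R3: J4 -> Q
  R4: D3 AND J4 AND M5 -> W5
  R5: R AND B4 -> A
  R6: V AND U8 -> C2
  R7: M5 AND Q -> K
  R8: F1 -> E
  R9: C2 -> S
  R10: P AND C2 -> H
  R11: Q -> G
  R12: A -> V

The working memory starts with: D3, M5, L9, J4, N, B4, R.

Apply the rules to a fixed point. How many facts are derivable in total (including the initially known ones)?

17

Round 1 fires R3, R4, R5, giving Q, W5, A.
Round 2 fires R1, R2, R7, R11, R12, giving T8, U8, K, G, V.
Round 3 fires R6, giving C2.
Round 4 fires R9, giving S.
Closure: {A, B4, C2, D3, G, J4, K, L9, M5, N, Q, R, S, T8, U8, V, W5} — 17 facts.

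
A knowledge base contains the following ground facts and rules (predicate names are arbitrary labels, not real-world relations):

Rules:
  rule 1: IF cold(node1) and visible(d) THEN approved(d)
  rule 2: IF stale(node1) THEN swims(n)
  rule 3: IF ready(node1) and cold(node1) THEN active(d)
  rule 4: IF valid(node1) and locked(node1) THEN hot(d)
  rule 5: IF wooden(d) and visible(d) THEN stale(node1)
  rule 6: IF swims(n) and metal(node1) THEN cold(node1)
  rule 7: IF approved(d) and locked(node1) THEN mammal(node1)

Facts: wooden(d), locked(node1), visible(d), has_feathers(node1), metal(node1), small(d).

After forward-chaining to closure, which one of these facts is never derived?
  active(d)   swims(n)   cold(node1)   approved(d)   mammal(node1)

active(d)

Round 1 — rule 5, derive stale(node1).
Round 2 — rule 2, derive swims(n).
Round 3 — rule 6, derive cold(node1).
Round 4 — rule 1, derive approved(d).
Round 5 — rule 7, derive mammal(node1).
Derived: approved(d) (round 4), mammal(node1) (round 5), swims(n) (round 2), cold(node1) (round 3). active(d) never appears in any round.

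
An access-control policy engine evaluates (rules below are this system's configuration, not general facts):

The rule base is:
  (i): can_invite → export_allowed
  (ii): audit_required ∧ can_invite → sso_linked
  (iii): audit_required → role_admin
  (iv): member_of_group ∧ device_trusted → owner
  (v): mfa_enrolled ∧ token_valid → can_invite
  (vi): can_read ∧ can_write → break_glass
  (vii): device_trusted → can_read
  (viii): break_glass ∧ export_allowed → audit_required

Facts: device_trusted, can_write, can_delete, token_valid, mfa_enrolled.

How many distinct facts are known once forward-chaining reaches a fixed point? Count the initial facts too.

Round 1 fires (v), (vii), giving can_invite, can_read.
Round 2 fires (i), (vi), giving export_allowed, break_glass.
Round 3 fires (viii), giving audit_required.
Round 4 fires (ii), (iii), giving sso_linked, role_admin.
Closure: {audit_required, break_glass, can_delete, can_invite, can_read, can_write, device_trusted, export_allowed, mfa_enrolled, role_admin, sso_linked, token_valid} — 12 facts.

12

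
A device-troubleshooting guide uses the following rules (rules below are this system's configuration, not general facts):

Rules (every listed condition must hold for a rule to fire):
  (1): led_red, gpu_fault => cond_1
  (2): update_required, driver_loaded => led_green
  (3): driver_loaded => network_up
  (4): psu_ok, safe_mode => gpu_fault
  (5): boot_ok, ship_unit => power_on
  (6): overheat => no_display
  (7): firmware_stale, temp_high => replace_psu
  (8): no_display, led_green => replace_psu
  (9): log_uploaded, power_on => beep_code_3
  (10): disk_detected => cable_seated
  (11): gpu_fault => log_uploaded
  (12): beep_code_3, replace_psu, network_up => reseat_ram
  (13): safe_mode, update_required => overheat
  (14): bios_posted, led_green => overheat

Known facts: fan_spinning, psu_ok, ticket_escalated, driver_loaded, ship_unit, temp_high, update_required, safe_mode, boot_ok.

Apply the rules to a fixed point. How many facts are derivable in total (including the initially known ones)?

Round 1: (2) [update_required, driver_loaded => led_green]; (3) [driver_loaded => network_up]; (4) [psu_ok, safe_mode => gpu_fault]; (5) [boot_ok, ship_unit => power_on]; (13) [safe_mode, update_required => overheat]. New: led_green, network_up, gpu_fault, power_on, overheat.
Round 2: (6) [overheat => no_display]; (11) [gpu_fault => log_uploaded]. New: no_display, log_uploaded.
Round 3: (8) [no_display, led_green => replace_psu]; (9) [log_uploaded, power_on => beep_code_3]. New: replace_psu, beep_code_3.
Round 4: (12) [beep_code_3, replace_psu, network_up => reseat_ram]. New: reseat_ram.
Closure: {beep_code_3, boot_ok, driver_loaded, fan_spinning, gpu_fault, led_green, log_uploaded, network_up, no_display, overheat, power_on, psu_ok, replace_psu, reseat_ram, safe_mode, ship_unit, temp_high, ticket_escalated, update_required} — 19 facts.

19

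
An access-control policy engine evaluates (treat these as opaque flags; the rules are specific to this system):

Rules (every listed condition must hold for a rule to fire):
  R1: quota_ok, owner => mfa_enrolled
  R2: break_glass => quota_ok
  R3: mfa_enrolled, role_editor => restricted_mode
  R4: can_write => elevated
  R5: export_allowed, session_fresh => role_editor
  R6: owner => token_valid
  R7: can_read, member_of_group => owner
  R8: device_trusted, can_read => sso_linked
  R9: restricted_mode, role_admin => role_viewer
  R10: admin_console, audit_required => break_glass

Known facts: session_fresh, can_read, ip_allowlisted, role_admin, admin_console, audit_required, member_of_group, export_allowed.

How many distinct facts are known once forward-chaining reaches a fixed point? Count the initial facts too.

16

[1] R5 [export_allowed, session_fresh => role_editor]; R7 [can_read, member_of_group => owner]; R10 [admin_console, audit_required => break_glass]. ⇒ new: role_editor, owner, break_glass.
[2] R2 [break_glass => quota_ok]; R6 [owner => token_valid]. ⇒ new: quota_ok, token_valid.
[3] R1 [quota_ok, owner => mfa_enrolled]. ⇒ new: mfa_enrolled.
[4] R3 [mfa_enrolled, role_editor => restricted_mode]. ⇒ new: restricted_mode.
[5] R9 [restricted_mode, role_admin => role_viewer]. ⇒ new: role_viewer.
Closure: {admin_console, audit_required, break_glass, can_read, export_allowed, ip_allowlisted, member_of_group, mfa_enrolled, owner, quota_ok, restricted_mode, role_admin, role_editor, role_viewer, session_fresh, token_valid} — 16 facts.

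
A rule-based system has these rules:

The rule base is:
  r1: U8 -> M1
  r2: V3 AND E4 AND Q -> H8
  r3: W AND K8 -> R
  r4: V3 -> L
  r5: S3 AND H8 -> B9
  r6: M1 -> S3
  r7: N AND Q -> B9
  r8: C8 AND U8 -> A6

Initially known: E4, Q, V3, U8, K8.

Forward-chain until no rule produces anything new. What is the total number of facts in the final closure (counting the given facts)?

10

Round 1 — r1, r2, r4, derive M1, H8, L.
Round 2 — r6, derive S3.
Round 3 — r5, derive B9.
Closure: {B9, E4, H8, K8, L, M1, Q, S3, U8, V3} — 10 facts.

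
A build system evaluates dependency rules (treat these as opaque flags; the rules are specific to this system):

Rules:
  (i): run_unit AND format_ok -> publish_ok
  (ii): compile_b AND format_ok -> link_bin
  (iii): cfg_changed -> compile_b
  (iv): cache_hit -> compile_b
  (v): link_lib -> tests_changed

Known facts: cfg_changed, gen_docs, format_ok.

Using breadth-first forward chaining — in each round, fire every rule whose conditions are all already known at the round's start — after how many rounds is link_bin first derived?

2

[1] (iii) [cfg_changed -> compile_b]. ⇒ new: compile_b.
[2] (ii) [compile_b AND format_ok -> link_bin]. ⇒ new: link_bin.
link_bin first appears in round 2.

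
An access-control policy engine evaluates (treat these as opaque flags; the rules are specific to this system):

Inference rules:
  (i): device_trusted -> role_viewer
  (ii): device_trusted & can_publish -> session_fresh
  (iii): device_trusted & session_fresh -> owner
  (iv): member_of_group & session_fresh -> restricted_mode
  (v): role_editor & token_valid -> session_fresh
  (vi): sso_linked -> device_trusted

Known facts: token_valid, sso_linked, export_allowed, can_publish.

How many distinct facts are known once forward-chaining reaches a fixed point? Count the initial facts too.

8

Round 1 fires (vi), giving device_trusted.
Round 2 fires (i), (ii), giving role_viewer, session_fresh.
Round 3 fires (iii), giving owner.
Closure: {can_publish, device_trusted, export_allowed, owner, role_viewer, session_fresh, sso_linked, token_valid} — 8 facts.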